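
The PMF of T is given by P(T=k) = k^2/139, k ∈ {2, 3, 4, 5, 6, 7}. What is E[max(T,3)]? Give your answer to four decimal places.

E[max(T,3)] = Σ max(t,3)·P(T=t)
 = 3·4/139 + 3·9/139 + 4·16/139 + 5·25/139 + 6·36/139 + 7·49/139
 = 12/139 + 27/139 + 64/139 + 125/139 + 216/139 + 343/139
 = 787/139

5.6619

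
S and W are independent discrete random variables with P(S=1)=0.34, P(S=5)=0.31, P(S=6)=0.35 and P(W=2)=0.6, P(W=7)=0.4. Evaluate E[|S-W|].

E[|S-W|] = Σ_s Σ_w |s-w| · P(S=s)P(W=w)
 = 1·0.204 + 6·0.136 + 3·0.186 + 2·0.124 + 4·0.21 + 1·0.14
 = 0.204 + 0.816 + 0.558 + 0.248 + 0.84 + 0.14
 = 2.806

2.806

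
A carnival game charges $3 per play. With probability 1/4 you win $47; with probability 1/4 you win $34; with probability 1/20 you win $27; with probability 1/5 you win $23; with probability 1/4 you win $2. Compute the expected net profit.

23.7

E[payout] = 47·1/4 + 34·1/4 + 27·1/20 + 23·1/5 + 2·1/4
 = 47/4 + 17/2 + 27/20 + 23/5 + 1/2
 = 267/10
Net = 267/10 - 3 = 237/10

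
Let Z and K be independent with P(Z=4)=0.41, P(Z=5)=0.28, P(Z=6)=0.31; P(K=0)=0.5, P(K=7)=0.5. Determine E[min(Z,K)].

E[min(Z,K)] = Σ_z Σ_k min(z,k) · P(Z=z)P(K=k)
 = 0·0.205 + 4·0.205 + 0·0.14 + 5·0.14 + 0·0.155 + 6·0.155
 = 0 + 0.82 + 0 + 0.7 + 0 + 0.93
 = 2.45

2.45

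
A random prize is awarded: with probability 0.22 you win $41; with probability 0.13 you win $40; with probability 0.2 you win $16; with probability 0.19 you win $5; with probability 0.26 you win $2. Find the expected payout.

E[payout] = 41·0.22 + 40·0.13 + 16·0.2 + 5·0.19 + 2·0.26
 = 9.02 + 5.2 + 3.2 + 0.95 + 0.52
 = 18.89

18.89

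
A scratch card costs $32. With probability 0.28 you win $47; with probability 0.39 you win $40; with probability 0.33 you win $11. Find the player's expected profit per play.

E[payout] = 47·0.28 + 40·0.39 + 11·0.33
 = 13.16 + 15.6 + 3.63
 = 32.39
Net = 32.39 - 32 = 0.39

0.39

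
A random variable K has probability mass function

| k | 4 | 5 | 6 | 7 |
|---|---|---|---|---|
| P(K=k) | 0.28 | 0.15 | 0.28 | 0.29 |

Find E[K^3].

E[K^3] = Σ k^3·P(K=k)
 = 64·0.28 + 125·0.15 + 216·0.28 + 343·0.29
 = 17.92 + 18.75 + 60.48 + 99.47
 = 196.62

196.62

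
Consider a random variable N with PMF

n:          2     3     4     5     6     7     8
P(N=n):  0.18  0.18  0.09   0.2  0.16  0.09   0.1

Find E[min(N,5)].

4.01

E[min(N,5)] = Σ min(n,5)·P(N=n)
 = 2·0.18 + 3·0.18 + 4·0.09 + 5·0.2 + 5·0.16 + 5·0.09 + 5·0.1
 = 0.36 + 0.54 + 0.36 + 1 + 0.8 + 0.45 + 0.5
 = 4.01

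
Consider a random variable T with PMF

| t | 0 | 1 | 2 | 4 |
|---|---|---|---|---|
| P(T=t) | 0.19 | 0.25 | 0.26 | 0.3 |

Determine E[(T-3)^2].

E[(T-3)^2] = Σ (t-3)^2·P(T=t)
 = 9·0.19 + 4·0.25 + 1·0.26 + 1·0.3
 = 1.71 + 1 + 0.26 + 0.3
 = 3.27

3.27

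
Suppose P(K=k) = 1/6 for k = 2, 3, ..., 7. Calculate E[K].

E[K] = Σ k·P(K=k)
 = 2·1/6 + 3·1/6 + 4·1/6 + 5·1/6 + 6·1/6 + 7·1/6
 = 1/3 + 1/2 + 2/3 + 5/6 + 1 + 7/6
 = 9/2

4.5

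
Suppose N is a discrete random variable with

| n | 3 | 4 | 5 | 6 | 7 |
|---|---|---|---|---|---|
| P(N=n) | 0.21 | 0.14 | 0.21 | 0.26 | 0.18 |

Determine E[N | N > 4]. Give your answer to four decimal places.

P(N > 4) = 0.21 + 0.26 + 0.18 = 0.65.
E[N | N > 4] = [5·0.21 + 6·0.26 + 7·0.18] / 0.65
 = 3.87 / 0.65
 = 387/65

5.9538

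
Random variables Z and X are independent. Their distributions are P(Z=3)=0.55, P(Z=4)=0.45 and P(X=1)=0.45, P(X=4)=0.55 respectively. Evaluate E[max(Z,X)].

3.7525

E[max(Z,X)] = Σ_z Σ_x max(z,x) · P(Z=z)P(X=x)
 = 3·0.2475 + 4·0.3025 + 4·0.2025 + 4·0.2475
 = 0.7425 + 1.21 + 0.81 + 0.99
 = 3.7525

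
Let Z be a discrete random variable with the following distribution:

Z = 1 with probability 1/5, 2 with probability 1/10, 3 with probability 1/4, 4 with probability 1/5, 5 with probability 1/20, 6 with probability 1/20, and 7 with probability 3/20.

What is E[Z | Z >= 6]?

6.75

P(Z >= 6) = 1/20 + 3/20 = 1/5.
E[Z | Z >= 6] = [6·1/20 + 7·3/20] / (1/5)
 = 27/20 / (1/5)
 = 27/4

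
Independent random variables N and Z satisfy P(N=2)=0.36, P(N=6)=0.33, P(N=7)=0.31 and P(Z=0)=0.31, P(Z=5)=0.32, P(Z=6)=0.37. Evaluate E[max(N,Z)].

E[max(N,Z)] = Σ_n Σ_z max(n,z) · P(N=n)P(Z=z)
 = 2·0.1116 + 5·0.1152 + 6·0.1332 + 6·0.1023 + 6·0.1056 + 6·0.1221 + 7·0.0961 + 7·0.0992 + 7·0.1147
 = 0.2232 + 0.576 + 0.7992 + 0.6138 + 0.6336 + 0.7326 + 0.6727 + 0.6944 + 0.8029
 = 5.7484

5.7484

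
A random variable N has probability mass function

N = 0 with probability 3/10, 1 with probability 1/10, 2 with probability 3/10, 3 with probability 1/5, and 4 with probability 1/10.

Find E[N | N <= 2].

1

P(N <= 2) = 3/10 + 1/10 + 3/10 = 7/10.
E[N | N <= 2] = [0·3/10 + 1·1/10 + 2·3/10] / (7/10)
 = 7/10 / (7/10)
 = 1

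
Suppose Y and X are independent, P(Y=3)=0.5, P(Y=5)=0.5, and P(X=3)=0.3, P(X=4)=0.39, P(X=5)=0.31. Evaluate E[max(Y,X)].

E[max(Y,X)] = Σ_y Σ_x max(y,x) · P(Y=y)P(X=x)
 = 3·0.15 + 4·0.195 + 5·0.155 + 5·0.15 + 5·0.195 + 5·0.155
 = 0.45 + 0.78 + 0.775 + 0.75 + 0.975 + 0.775
 = 4.505

4.505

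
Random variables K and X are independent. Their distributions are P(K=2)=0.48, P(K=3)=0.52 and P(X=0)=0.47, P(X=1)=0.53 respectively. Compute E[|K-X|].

E[|K-X|] = Σ_k Σ_x |k-x| · P(K=k)P(X=x)
 = 2·0.2256 + 1·0.2544 + 3·0.2444 + 2·0.2756
 = 0.4512 + 0.2544 + 0.7332 + 0.5512
 = 1.99

1.99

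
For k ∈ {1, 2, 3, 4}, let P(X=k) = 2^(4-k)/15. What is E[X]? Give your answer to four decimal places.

E[X] = Σ x·P(X=x)
 = 1·8/15 + 2·4/15 + 3·2/15 + 4·1/15
 = 8/15 + 8/15 + 2/5 + 4/15
 = 26/15

1.7333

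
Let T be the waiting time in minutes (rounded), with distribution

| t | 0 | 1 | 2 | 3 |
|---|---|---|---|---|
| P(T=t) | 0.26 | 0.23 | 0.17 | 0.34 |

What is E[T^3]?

E[T^3] = Σ t^3·P(T=t)
 = 0·0.26 + 1·0.23 + 8·0.17 + 27·0.34
 = 0 + 0.23 + 1.36 + 9.18
 = 10.77

10.77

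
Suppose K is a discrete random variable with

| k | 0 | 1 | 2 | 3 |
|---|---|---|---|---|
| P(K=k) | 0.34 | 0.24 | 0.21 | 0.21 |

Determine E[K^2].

2.97

E[K^2] = Σ k^2·P(K=k)
 = 0·0.34 + 1·0.24 + 4·0.21 + 9·0.21
 = 0 + 0.24 + 0.84 + 1.89
 = 2.97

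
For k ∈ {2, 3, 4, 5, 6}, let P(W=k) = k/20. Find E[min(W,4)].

E[min(W,4)] = Σ min(w,4)·P(W=w)
 = 2·1/10 + 3·3/20 + 4·1/5 + 4·1/4 + 4·3/10
 = 1/5 + 9/20 + 4/5 + 1 + 6/5
 = 73/20

3.65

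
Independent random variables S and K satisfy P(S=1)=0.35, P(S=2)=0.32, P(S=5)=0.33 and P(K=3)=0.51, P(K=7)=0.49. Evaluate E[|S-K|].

E[|S-K|] = Σ_s Σ_k |s-k| · P(S=s)P(K=k)
 = 2·0.1785 + 6·0.1715 + 1·0.1632 + 5·0.1568 + 2·0.1683 + 2·0.1617
 = 0.357 + 1.029 + 0.1632 + 0.784 + 0.3366 + 0.3234
 = 2.9932

2.9932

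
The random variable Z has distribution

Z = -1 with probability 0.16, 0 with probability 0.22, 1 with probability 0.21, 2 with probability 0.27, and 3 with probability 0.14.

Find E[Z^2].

2.71

E[Z^2] = Σ z^2·P(Z=z)
 = 1·0.16 + 0·0.22 + 1·0.21 + 4·0.27 + 9·0.14
 = 0.16 + 0 + 0.21 + 1.08 + 1.26
 = 2.71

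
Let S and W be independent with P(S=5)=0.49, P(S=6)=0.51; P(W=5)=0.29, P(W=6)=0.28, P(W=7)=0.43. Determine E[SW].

E[SW] = Σ_s Σ_w sw · P(S=s)P(W=w)
 = 25·0.1421 + 30·0.1372 + 35·0.2107 + 30·0.1479 + 36·0.1428 + 42·0.2193
 = 3.5525 + 4.116 + 7.3745 + 4.437 + 5.1408 + 9.2106
 = 33.8314

33.8314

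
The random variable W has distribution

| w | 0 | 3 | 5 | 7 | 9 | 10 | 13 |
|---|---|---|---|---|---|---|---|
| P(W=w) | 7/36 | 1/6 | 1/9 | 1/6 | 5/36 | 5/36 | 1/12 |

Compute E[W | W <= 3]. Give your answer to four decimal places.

P(W <= 3) = 7/36 + 1/6 = 13/36.
E[W | W <= 3] = [0·7/36 + 3·1/6] / (13/36)
 = 1/2 / (13/36)
 = 18/13

1.3846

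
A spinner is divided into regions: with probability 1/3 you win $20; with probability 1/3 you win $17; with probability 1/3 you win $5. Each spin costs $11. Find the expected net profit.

E[payout] = 20·1/3 + 17·1/3 + 5·1/3
 = 20/3 + 17/3 + 5/3
 = 14
Net = 14 - 11 = 3

3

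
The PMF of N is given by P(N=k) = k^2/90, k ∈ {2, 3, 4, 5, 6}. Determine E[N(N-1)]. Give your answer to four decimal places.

E[N(N-1)] = Σ n(n-1)·P(N=n)
 = 2·2/45 + 6·1/10 + 12·8/45 + 20·5/18 + 30·2/5
 = 4/45 + 3/5 + 32/15 + 50/9 + 12
 = 917/45

20.3778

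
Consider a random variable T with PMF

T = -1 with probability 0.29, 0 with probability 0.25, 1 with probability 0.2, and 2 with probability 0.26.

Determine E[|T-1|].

E[|T-1|] = Σ |t-1|·P(T=t)
 = 2·0.29 + 1·0.25 + 0·0.2 + 1·0.26
 = 0.58 + 0.25 + 0 + 0.26
 = 1.09

1.09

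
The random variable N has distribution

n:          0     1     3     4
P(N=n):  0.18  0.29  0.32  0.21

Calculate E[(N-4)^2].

E[(N-4)^2] = Σ (n-4)^2·P(N=n)
 = 16·0.18 + 9·0.29 + 1·0.32 + 0·0.21
 = 2.88 + 2.61 + 0.32 + 0
 = 5.81

5.81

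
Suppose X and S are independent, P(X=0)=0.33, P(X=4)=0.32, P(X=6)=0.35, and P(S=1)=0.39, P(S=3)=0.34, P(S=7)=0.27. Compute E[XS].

E[XS] = Σ_x Σ_s xs · P(X=x)P(S=s)
 = 0·0.1287 + 0·0.1122 + 0·0.0891 + 4·0.1248 + 12·0.1088 + 28·0.0864 + 6·0.1365 + 18·0.119 + 42·0.0945
 = 0 + 0 + 0 + 0.4992 + 1.3056 + 2.4192 + 0.819 + 2.142 + 3.969
 = 11.154

11.154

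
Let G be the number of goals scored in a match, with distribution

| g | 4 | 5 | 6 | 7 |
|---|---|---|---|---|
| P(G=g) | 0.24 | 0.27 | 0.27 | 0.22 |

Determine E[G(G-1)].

25.62

E[G(G-1)] = Σ g(g-1)·P(G=g)
 = 12·0.24 + 20·0.27 + 30·0.27 + 42·0.22
 = 2.88 + 5.4 + 8.1 + 9.24
 = 25.62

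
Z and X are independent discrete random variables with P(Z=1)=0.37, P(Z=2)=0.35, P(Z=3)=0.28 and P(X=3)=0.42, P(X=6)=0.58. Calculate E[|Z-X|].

E[|Z-X|] = Σ_z Σ_x |z-x| · P(Z=z)P(X=x)
 = 2·0.1554 + 5·0.2146 + 1·0.147 + 4·0.203 + 0·0.1176 + 3·0.1624
 = 0.3108 + 1.073 + 0.147 + 0.812 + 0 + 0.4872
 = 2.83

2.83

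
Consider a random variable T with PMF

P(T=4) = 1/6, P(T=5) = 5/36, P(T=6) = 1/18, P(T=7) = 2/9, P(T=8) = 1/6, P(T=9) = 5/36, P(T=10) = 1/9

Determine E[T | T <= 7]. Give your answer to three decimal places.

P(T <= 7) = 1/6 + 5/36 + 1/18 + 2/9 = 7/12.
E[T | T <= 7] = [4·1/6 + 5·5/36 + 6·1/18 + 7·2/9] / (7/12)
 = 13/4 / (7/12)
 = 39/7

5.571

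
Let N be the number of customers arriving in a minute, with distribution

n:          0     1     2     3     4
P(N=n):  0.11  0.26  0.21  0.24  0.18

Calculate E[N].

E[N] = Σ n·P(N=n)
 = 0·0.11 + 1·0.26 + 2·0.21 + 3·0.24 + 4·0.18
 = 0 + 0.26 + 0.42 + 0.72 + 0.72
 = 2.12

2.12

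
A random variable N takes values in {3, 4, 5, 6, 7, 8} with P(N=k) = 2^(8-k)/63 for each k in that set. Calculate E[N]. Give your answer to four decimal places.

3.9048

E[N] = Σ n·P(N=n)
 = 3·32/63 + 4·16/63 + 5·8/63 + 6·4/63 + 7·2/63 + 8·1/63
 = 32/21 + 64/63 + 40/63 + 8/21 + 2/9 + 8/63
 = 82/21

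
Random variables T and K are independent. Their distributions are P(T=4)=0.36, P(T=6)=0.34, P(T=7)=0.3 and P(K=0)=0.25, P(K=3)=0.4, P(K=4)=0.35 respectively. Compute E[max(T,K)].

5.58

E[max(T,K)] = Σ_t Σ_k max(t,k) · P(T=t)P(K=k)
 = 4·0.09 + 4·0.144 + 4·0.126 + 6·0.085 + 6·0.136 + 6·0.119 + 7·0.075 + 7·0.12 + 7·0.105
 = 0.36 + 0.576 + 0.504 + 0.51 + 0.816 + 0.714 + 0.525 + 0.84 + 0.735
 = 5.58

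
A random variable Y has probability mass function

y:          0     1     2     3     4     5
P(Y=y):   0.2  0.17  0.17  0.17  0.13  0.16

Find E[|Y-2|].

1.48

E[|Y-2|] = Σ |y-2|·P(Y=y)
 = 2·0.2 + 1·0.17 + 0·0.17 + 1·0.17 + 2·0.13 + 3·0.16
 = 0.4 + 0.17 + 0 + 0.17 + 0.26 + 0.48
 = 1.48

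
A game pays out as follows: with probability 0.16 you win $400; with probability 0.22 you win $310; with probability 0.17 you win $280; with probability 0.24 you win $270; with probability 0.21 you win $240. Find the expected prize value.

E[payout] = 400·0.16 + 310·0.22 + 280·0.17 + 270·0.24 + 240·0.21
 = 64 + 68.2 + 47.6 + 64.8 + 50.4
 = 295

295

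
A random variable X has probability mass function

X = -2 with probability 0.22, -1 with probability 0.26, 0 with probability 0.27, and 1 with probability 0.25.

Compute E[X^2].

1.39

E[X^2] = Σ x^2·P(X=x)
 = 4·0.22 + 1·0.26 + 0·0.27 + 1·0.25
 = 0.88 + 0.26 + 0 + 0.25
 = 1.39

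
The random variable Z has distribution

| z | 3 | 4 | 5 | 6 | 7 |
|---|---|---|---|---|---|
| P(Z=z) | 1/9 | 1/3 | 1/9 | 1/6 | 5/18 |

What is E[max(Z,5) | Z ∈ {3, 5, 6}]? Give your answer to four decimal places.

P(Z ∈ {3, 5, 6}) = 1/9 + 1/9 + 1/6 = 7/18.
E[max(Z,5) | Z ∈ {3, 5, 6}] = [5·1/9 + 5·1/9 + 6·1/6] / (7/18)
 = 19/9 / (7/18)
 = 38/7

5.4286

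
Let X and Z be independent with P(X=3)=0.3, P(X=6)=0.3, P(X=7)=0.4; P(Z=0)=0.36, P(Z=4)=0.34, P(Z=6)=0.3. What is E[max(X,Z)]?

5.872

E[max(X,Z)] = Σ_x Σ_z max(x,z) · P(X=x)P(Z=z)
 = 3·0.108 + 4·0.102 + 6·0.09 + 6·0.108 + 6·0.102 + 6·0.09 + 7·0.144 + 7·0.136 + 7·0.12
 = 0.324 + 0.408 + 0.54 + 0.648 + 0.612 + 0.54 + 1.008 + 0.952 + 0.84
 = 5.872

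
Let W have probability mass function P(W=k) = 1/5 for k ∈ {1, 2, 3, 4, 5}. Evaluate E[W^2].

E[W^2] = Σ w^2·P(W=w)
 = 1·1/5 + 4·1/5 + 9·1/5 + 16·1/5 + 25·1/5
 = 1/5 + 4/5 + 9/5 + 16/5 + 5
 = 11

11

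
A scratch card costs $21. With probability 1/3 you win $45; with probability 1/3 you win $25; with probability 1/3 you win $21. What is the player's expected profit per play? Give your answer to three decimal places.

9.333

E[payout] = 45·1/3 + 25·1/3 + 21·1/3
 = 15 + 25/3 + 7
 = 91/3
Net = 91/3 - 21 = 28/3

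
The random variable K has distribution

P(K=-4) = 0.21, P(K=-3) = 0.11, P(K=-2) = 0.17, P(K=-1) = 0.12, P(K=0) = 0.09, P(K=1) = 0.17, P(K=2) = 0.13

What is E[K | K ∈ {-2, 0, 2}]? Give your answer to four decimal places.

-0.2051

P(K ∈ {-2, 0, 2}) = 0.17 + 0.09 + 0.13 = 0.39.
E[K | K ∈ {-2, 0, 2}] = [(-2)·0.17 + 0·0.09 + 2·0.13] / 0.39
 = -0.08 / 0.39
 = -8/39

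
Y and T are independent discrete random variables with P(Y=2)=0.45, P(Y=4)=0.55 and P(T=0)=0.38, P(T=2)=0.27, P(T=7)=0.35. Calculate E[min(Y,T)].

1.625

E[min(Y,T)] = Σ_y Σ_t min(y,t) · P(Y=y)P(T=t)
 = 0·0.171 + 2·0.1215 + 2·0.1575 + 0·0.209 + 2·0.1485 + 4·0.1925
 = 0 + 0.243 + 0.315 + 0 + 0.297 + 0.77
 = 1.625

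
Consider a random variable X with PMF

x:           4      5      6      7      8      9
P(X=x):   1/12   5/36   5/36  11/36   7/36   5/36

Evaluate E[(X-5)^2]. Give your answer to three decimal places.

5.417

E[(X-5)^2] = Σ (x-5)^2·P(X=x)
 = 1·1/12 + 0·5/36 + 1·5/36 + 4·11/36 + 9·7/36 + 16·5/36
 = 1/12 + 0 + 5/36 + 11/9 + 7/4 + 20/9
 = 65/12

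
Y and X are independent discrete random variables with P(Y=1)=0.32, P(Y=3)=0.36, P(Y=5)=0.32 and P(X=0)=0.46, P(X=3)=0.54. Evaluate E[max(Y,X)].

3.3456

E[max(Y,X)] = Σ_y Σ_x max(y,x) · P(Y=y)P(X=x)
 = 1·0.1472 + 3·0.1728 + 3·0.1656 + 3·0.1944 + 5·0.1472 + 5·0.1728
 = 0.1472 + 0.5184 + 0.4968 + 0.5832 + 0.736 + 0.864
 = 3.3456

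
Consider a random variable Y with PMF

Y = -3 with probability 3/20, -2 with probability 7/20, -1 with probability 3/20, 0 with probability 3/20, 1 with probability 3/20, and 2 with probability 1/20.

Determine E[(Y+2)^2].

3.05

E[(Y+2)^2] = Σ (y+2)^2·P(Y=y)
 = 1·3/20 + 0·7/20 + 1·3/20 + 4·3/20 + 9·3/20 + 16·1/20
 = 3/20 + 0 + 3/20 + 3/5 + 27/20 + 4/5
 = 61/20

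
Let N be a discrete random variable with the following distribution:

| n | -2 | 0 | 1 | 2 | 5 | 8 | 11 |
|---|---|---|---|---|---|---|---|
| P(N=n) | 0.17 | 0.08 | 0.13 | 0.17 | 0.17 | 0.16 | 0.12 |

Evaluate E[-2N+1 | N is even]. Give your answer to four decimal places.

P(N is even) = 0.17 + 0.08 + 0.17 + 0.16 = 0.58.
E[-2N+1 | N is even] = [5·0.17 + 1·0.08 + (-3)·0.17 + (-15)·0.16] / 0.58
 = -1.98 / 0.58
 = -99/29

-3.4138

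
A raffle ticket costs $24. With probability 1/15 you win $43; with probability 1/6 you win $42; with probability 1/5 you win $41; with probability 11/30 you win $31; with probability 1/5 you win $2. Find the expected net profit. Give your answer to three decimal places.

E[payout] = 43·1/15 + 42·1/6 + 41·1/5 + 31·11/30 + 2·1/5
 = 43/15 + 7 + 41/5 + 341/30 + 2/5
 = 179/6
Net = 179/6 - 24 = 35/6

5.833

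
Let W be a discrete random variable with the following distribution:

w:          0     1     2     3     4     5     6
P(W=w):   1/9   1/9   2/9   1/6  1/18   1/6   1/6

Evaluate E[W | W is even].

P(W is even) = 1/9 + 2/9 + 1/18 + 1/6 = 5/9.
E[W | W is even] = [0·1/9 + 2·2/9 + 4·1/18 + 6·1/6] / (5/9)
 = 5/3 / (5/9)
 = 3

3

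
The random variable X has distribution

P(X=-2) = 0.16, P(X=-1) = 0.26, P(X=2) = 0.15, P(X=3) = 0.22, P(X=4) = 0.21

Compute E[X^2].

6.84

E[X^2] = Σ x^2·P(X=x)
 = 4·0.16 + 1·0.26 + 4·0.15 + 9·0.22 + 16·0.21
 = 0.64 + 0.26 + 0.6 + 1.98 + 3.36
 = 6.84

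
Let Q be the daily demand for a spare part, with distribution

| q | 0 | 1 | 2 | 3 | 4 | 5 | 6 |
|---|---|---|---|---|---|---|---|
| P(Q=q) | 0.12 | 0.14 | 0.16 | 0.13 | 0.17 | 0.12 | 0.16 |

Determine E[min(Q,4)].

E[min(Q,4)] = Σ min(q,4)·P(Q=q)
 = 0·0.12 + 1·0.14 + 2·0.16 + 3·0.13 + 4·0.17 + 4·0.12 + 4·0.16
 = 0 + 0.14 + 0.32 + 0.39 + 0.68 + 0.48 + 0.64
 = 2.65

2.65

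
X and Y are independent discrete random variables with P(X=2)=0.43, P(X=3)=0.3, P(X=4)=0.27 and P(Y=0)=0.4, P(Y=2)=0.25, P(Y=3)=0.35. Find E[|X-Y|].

1.591

E[|X-Y|] = Σ_x Σ_y |x-y| · P(X=x)P(Y=y)
 = 2·0.172 + 0·0.1075 + 1·0.1505 + 3·0.12 + 1·0.075 + 0·0.105 + 4·0.108 + 2·0.0675 + 1·0.0945
 = 0.344 + 0 + 0.1505 + 0.36 + 0.075 + 0 + 0.432 + 0.135 + 0.0945
 = 1.591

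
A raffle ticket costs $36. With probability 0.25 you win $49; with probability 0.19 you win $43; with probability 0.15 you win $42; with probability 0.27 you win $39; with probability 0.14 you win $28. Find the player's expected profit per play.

E[payout] = 49·0.25 + 43·0.19 + 42·0.15 + 39·0.27 + 28·0.14
 = 12.25 + 8.17 + 6.3 + 10.53 + 3.92
 = 41.17
Net = 41.17 - 36 = 5.17

5.17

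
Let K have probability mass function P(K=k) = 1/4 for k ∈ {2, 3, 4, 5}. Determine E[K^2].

13.5

E[K^2] = Σ k^2·P(K=k)
 = 4·1/4 + 9·1/4 + 16·1/4 + 25·1/4
 = 1 + 9/4 + 4 + 25/4
 = 27/2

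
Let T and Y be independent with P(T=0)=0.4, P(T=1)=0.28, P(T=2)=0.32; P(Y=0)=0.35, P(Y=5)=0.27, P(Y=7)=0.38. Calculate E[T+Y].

4.93

E[T+Y] = Σ_t Σ_y (t+y) · P(T=t)P(Y=y)
 = 0·0.14 + 5·0.108 + 7·0.152 + 1·0.098 + 6·0.0756 + 8·0.1064 + 2·0.112 + 7·0.0864 + 9·0.1216
 = 0 + 0.54 + 1.064 + 0.098 + 0.4536 + 0.8512 + 0.224 + 0.6048 + 1.0944
 = 4.93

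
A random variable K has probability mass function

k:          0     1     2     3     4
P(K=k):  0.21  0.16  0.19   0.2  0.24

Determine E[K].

E[K] = Σ k·P(K=k)
 = 0·0.21 + 1·0.16 + 2·0.19 + 3·0.2 + 4·0.24
 = 0 + 0.16 + 0.38 + 0.6 + 0.96
 = 2.1

2.1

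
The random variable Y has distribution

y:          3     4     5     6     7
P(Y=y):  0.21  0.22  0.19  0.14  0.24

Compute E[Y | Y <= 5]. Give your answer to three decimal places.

P(Y <= 5) = 0.21 + 0.22 + 0.19 = 0.62.
E[Y | Y <= 5] = [3·0.21 + 4·0.22 + 5·0.19] / 0.62
 = 2.46 / 0.62
 = 123/31

3.968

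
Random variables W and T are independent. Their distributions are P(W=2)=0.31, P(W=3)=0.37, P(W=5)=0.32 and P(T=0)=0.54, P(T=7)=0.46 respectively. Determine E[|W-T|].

E[|W-T|] = Σ_w Σ_t |w-t| · P(W=w)P(T=t)
 = 2·0.1674 + 5·0.1426 + 3·0.1998 + 4·0.1702 + 5·0.1728 + 2·0.1472
 = 0.3348 + 0.713 + 0.5994 + 0.6808 + 0.864 + 0.2944
 = 3.4864

3.4864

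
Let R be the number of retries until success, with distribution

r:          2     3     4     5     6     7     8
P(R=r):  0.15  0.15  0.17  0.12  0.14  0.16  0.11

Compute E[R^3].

172.57

E[R^3] = Σ r^3·P(R=r)
 = 8·0.15 + 27·0.15 + 64·0.17 + 125·0.12 + 216·0.14 + 343·0.16 + 512·0.11
 = 1.2 + 4.05 + 10.88 + 15 + 30.24 + 54.88 + 56.32
 = 172.57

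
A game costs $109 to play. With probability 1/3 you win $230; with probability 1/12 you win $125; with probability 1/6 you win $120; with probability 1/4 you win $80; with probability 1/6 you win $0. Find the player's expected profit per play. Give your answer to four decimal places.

18.0833

E[payout] = 230·1/3 + 125·1/12 + 120·1/6 + 80·1/4 + 0·1/6
 = 230/3 + 125/12 + 20 + 20 + 0
 = 1525/12
Net = 1525/12 - 109 = 217/12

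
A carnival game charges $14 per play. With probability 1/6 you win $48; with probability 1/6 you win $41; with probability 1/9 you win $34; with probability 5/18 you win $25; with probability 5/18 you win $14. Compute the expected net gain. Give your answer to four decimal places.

15.4444

E[payout] = 48·1/6 + 41·1/6 + 34·1/9 + 25·5/18 + 14·5/18
 = 8 + 41/6 + 34/9 + 125/18 + 35/9
 = 265/9
Net = 265/9 - 14 = 139/9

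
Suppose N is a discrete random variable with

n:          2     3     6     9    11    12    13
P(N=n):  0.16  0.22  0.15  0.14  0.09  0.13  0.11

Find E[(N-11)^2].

E[(N-11)^2] = Σ (n-11)^2·P(N=n)
 = 81·0.16 + 64·0.22 + 25·0.15 + 4·0.14 + 0·0.09 + 1·0.13 + 4·0.11
 = 12.96 + 14.08 + 3.75 + 0.56 + 0 + 0.13 + 0.44
 = 31.92

31.92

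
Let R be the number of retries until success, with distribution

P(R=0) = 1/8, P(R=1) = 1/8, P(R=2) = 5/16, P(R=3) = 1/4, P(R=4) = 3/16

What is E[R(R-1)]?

4.375

E[R(R-1)] = Σ r(r-1)·P(R=r)
 = 0·1/8 + 0·1/8 + 2·5/16 + 6·1/4 + 12·3/16
 = 0 + 0 + 5/8 + 3/2 + 9/4
 = 35/8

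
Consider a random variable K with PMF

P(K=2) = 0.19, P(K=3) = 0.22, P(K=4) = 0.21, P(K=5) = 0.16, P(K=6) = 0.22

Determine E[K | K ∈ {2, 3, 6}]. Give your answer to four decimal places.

3.7460

P(K ∈ {2, 3, 6}) = 0.19 + 0.22 + 0.22 = 0.63.
E[K | K ∈ {2, 3, 6}] = [2·0.19 + 3·0.22 + 6·0.22] / 0.63
 = 2.36 / 0.63
 = 236/63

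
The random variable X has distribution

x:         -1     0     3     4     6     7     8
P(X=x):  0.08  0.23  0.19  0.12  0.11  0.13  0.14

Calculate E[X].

E[X] = Σ x·P(X=x)
 = (-1)·0.08 + 0·0.23 + 3·0.19 + 4·0.12 + 6·0.11 + 7·0.13 + 8·0.14
 = (-0.08) + 0 + 0.57 + 0.48 + 0.66 + 0.91 + 1.12
 = 3.66

3.66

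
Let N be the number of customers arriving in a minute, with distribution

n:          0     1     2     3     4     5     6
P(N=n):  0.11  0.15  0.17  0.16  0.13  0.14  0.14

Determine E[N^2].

E[N^2] = Σ n^2·P(N=n)
 = 0·0.11 + 1·0.15 + 4·0.17 + 9·0.16 + 16·0.13 + 25·0.14 + 36·0.14
 = 0 + 0.15 + 0.68 + 1.44 + 2.08 + 3.5 + 5.04
 = 12.89

12.89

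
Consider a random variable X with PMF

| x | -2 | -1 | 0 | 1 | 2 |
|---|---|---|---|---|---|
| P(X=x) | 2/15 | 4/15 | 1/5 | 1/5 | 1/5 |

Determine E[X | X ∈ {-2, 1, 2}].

0.625

P(X ∈ {-2, 1, 2}) = 2/15 + 1/5 + 1/5 = 8/15.
E[X | X ∈ {-2, 1, 2}] = [(-2)·2/15 + 1·1/5 + 2·1/5] / (8/15)
 = 1/3 / (8/15)
 = 5/8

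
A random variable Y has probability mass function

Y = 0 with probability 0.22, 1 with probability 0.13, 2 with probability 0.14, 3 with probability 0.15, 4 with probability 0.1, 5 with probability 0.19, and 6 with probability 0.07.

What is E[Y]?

2.63

E[Y] = Σ y·P(Y=y)
 = 0·0.22 + 1·0.13 + 2·0.14 + 3·0.15 + 4·0.1 + 5·0.19 + 6·0.07
 = 0 + 0.13 + 0.28 + 0.45 + 0.4 + 0.95 + 0.42
 = 2.63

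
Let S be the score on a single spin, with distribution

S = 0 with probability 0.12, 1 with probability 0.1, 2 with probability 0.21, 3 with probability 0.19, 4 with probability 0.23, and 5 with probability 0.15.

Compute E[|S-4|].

1.54

E[|S-4|] = Σ |s-4|·P(S=s)
 = 4·0.12 + 3·0.1 + 2·0.21 + 1·0.19 + 0·0.23 + 1·0.15
 = 0.48 + 0.3 + 0.42 + 0.19 + 0 + 0.15
 = 1.54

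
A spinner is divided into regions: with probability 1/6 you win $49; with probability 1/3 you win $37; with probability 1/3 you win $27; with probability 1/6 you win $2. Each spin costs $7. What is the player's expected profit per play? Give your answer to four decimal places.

E[payout] = 49·1/6 + 37·1/3 + 27·1/3 + 2·1/6
 = 49/6 + 37/3 + 9 + 1/3
 = 179/6
Net = 179/6 - 7 = 137/6

22.8333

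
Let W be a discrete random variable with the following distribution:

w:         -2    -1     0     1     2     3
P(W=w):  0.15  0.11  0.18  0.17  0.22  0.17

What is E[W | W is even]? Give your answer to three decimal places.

P(W is even) = 0.15 + 0.18 + 0.22 = 0.55.
E[W | W is even] = [(-2)·0.15 + 0·0.18 + 2·0.22] / 0.55
 = 0.14 / 0.55
 = 14/55

0.255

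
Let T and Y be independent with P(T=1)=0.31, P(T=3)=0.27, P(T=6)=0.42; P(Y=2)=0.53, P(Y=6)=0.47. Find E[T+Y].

E[T+Y] = Σ_t Σ_y (t+y) · P(T=t)P(Y=y)
 = 3·0.1643 + 7·0.1457 + 5·0.1431 + 9·0.1269 + 8·0.2226 + 12·0.1974
 = 0.4929 + 1.0199 + 0.7155 + 1.1421 + 1.7808 + 2.3688
 = 7.52

7.52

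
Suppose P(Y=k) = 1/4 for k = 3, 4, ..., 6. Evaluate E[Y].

4.5

E[Y] = Σ y·P(Y=y)
 = 3·1/4 + 4·1/4 + 5·1/4 + 6·1/4
 = 3/4 + 1 + 5/4 + 3/2
 = 9/2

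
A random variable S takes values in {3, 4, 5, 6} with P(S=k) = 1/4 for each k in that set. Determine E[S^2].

E[S^2] = Σ s^2·P(S=s)
 = 9·1/4 + 16·1/4 + 25·1/4 + 36·1/4
 = 9/4 + 4 + 25/4 + 9
 = 43/2

21.5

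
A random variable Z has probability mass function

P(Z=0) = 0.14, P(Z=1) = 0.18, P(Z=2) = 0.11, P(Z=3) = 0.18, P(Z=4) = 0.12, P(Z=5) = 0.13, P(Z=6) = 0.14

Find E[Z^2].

E[Z^2] = Σ z^2·P(Z=z)
 = 0·0.14 + 1·0.18 + 4·0.11 + 9·0.18 + 16·0.12 + 25·0.13 + 36·0.14
 = 0 + 0.18 + 0.44 + 1.62 + 1.92 + 3.25 + 5.04
 = 12.45

12.45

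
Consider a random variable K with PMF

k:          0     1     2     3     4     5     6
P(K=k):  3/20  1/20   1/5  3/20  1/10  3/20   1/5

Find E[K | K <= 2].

1.125

P(K <= 2) = 3/20 + 1/20 + 1/5 = 2/5.
E[K | K <= 2] = [0·3/20 + 1·1/20 + 2·1/5] / (2/5)
 = 9/20 / (2/5)
 = 9/8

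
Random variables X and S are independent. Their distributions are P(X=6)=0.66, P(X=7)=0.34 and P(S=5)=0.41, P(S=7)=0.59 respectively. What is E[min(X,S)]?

E[min(X,S)] = Σ_x Σ_s min(x,s) · P(X=x)P(S=s)
 = 5·0.2706 + 6·0.3894 + 5·0.1394 + 7·0.2006
 = 1.353 + 2.3364 + 0.697 + 1.4042
 = 5.7906

5.7906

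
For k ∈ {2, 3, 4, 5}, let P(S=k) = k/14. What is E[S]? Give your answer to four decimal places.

3.8571

E[S] = Σ s·P(S=s)
 = 2·1/7 + 3·3/14 + 4·2/7 + 5·5/14
 = 2/7 + 9/14 + 8/7 + 25/14
 = 27/7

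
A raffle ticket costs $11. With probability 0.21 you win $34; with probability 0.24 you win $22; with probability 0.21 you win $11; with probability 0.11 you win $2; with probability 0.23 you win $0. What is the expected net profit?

E[payout] = 34·0.21 + 22·0.24 + 11·0.21 + 2·0.11 + 0·0.23
 = 7.14 + 5.28 + 2.31 + 0.22 + 0
 = 14.95
Net = 14.95 - 11 = 3.95

3.95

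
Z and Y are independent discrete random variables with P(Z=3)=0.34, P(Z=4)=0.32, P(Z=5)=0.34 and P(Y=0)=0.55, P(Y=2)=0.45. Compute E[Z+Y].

4.9

E[Z+Y] = Σ_z Σ_y (z+y) · P(Z=z)P(Y=y)
 = 3·0.187 + 5·0.153 + 4·0.176 + 6·0.144 + 5·0.187 + 7·0.153
 = 0.561 + 0.765 + 0.704 + 0.864 + 0.935 + 1.071
 = 4.9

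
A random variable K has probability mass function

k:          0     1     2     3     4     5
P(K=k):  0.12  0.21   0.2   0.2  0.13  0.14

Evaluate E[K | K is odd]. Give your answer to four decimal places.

2.7455

P(K is odd) = 0.21 + 0.2 + 0.14 = 0.55.
E[K | K is odd] = [1·0.21 + 3·0.2 + 5·0.14] / 0.55
 = 1.51 / 0.55
 = 151/55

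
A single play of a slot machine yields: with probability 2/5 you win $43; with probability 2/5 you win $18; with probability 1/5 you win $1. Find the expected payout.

E[payout] = 43·2/5 + 18·2/5 + 1·1/5
 = 86/5 + 36/5 + 1/5
 = 123/5

24.6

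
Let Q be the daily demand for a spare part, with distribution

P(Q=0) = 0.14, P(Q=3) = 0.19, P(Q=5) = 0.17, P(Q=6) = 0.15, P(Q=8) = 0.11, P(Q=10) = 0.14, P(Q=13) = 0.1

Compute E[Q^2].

49.3

E[Q^2] = Σ q^2·P(Q=q)
 = 0·0.14 + 9·0.19 + 25·0.17 + 36·0.15 + 64·0.11 + 100·0.14 + 169·0.1
 = 0 + 1.71 + 4.25 + 5.4 + 7.04 + 14 + 16.9
 = 49.3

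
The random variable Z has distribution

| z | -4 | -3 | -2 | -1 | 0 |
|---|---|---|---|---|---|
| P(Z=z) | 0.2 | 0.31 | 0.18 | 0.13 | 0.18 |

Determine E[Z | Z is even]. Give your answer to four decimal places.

-2.0714

P(Z is even) = 0.2 + 0.18 + 0.18 = 0.56.
E[Z | Z is even] = [(-4)·0.2 + (-2)·0.18 + 0·0.18] / 0.56
 = -1.16 / 0.56
 = -29/14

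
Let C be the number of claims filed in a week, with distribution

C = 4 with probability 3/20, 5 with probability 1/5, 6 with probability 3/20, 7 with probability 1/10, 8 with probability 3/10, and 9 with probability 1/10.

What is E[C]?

E[C] = Σ c·P(C=c)
 = 4·3/20 + 5·1/5 + 6·3/20 + 7·1/10 + 8·3/10 + 9·1/10
 = 3/5 + 1 + 9/10 + 7/10 + 12/5 + 9/10
 = 13/2

6.5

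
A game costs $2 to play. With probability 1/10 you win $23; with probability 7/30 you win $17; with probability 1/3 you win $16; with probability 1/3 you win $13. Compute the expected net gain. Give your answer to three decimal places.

13.933

E[payout] = 23·1/10 + 17·7/30 + 16·1/3 + 13·1/3
 = 23/10 + 119/30 + 16/3 + 13/3
 = 239/15
Net = 239/15 - 2 = 209/15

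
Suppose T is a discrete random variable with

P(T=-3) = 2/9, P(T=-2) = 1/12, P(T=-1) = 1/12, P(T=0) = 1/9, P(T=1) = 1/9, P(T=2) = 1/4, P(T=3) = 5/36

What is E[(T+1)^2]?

6

E[(T+1)^2] = Σ (t+1)^2·P(T=t)
 = 4·2/9 + 1·1/12 + 0·1/12 + 1·1/9 + 4·1/9 + 9·1/4 + 16·5/36
 = 8/9 + 1/12 + 0 + 1/9 + 4/9 + 9/4 + 20/9
 = 6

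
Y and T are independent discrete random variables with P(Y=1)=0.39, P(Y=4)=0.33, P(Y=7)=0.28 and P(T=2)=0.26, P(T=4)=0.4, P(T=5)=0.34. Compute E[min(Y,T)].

E[min(Y,T)] = Σ_y Σ_t min(y,t) · P(Y=y)P(T=t)
 = 1·0.1014 + 1·0.156 + 1·0.1326 + 2·0.0858 + 4·0.132 + 4·0.1122 + 2·0.0728 + 4·0.112 + 5·0.0952
 = 0.1014 + 0.156 + 0.1326 + 0.1716 + 0.528 + 0.4488 + 0.1456 + 0.448 + 0.476
 = 2.608

2.608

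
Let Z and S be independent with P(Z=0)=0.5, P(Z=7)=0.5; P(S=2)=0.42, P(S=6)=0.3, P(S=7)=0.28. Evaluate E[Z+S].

8.1

E[Z+S] = Σ_z Σ_s (z+s) · P(Z=z)P(S=s)
 = 2·0.21 + 6·0.15 + 7·0.14 + 9·0.21 + 13·0.15 + 14·0.14
 = 0.42 + 0.9 + 0.98 + 1.89 + 1.95 + 1.96
 = 8.1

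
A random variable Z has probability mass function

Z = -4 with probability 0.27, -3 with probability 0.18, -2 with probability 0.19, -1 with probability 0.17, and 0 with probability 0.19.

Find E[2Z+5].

E[2Z+5] = Σ (2z+5)·P(Z=z)
 = (-3)·0.27 + (-1)·0.18 + 1·0.19 + 3·0.17 + 5·0.19
 = (-0.81) + (-0.18) + 0.19 + 0.51 + 0.95
 = 0.66

0.66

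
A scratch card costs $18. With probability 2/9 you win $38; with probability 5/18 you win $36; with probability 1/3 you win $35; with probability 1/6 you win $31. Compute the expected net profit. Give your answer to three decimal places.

E[payout] = 38·2/9 + 36·5/18 + 35·1/3 + 31·1/6
 = 76/9 + 10 + 35/3 + 31/6
 = 635/18
Net = 635/18 - 18 = 311/18

17.278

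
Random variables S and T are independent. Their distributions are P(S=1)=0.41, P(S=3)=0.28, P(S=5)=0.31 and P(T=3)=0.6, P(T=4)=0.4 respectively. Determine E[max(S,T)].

3.896

E[max(S,T)] = Σ_s Σ_t max(s,t) · P(S=s)P(T=t)
 = 3·0.246 + 4·0.164 + 3·0.168 + 4·0.112 + 5·0.186 + 5·0.124
 = 0.738 + 0.656 + 0.504 + 0.448 + 0.93 + 0.62
 = 3.896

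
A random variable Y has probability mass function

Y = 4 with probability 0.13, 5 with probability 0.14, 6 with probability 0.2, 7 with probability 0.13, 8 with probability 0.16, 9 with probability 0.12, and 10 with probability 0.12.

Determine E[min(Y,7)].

6.13

E[min(Y,7)] = Σ min(y,7)·P(Y=y)
 = 4·0.13 + 5·0.14 + 6·0.2 + 7·0.13 + 7·0.16 + 7·0.12 + 7·0.12
 = 0.52 + 0.7 + 1.2 + 0.91 + 1.12 + 0.84 + 0.84
 = 6.13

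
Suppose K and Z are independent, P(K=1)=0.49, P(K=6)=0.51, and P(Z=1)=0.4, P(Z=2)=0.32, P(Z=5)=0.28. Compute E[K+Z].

5.99

E[K+Z] = Σ_k Σ_z (k+z) · P(K=k)P(Z=z)
 = 2·0.196 + 3·0.1568 + 6·0.1372 + 7·0.204 + 8·0.1632 + 11·0.1428
 = 0.392 + 0.4704 + 0.8232 + 1.428 + 1.3056 + 1.5708
 = 5.99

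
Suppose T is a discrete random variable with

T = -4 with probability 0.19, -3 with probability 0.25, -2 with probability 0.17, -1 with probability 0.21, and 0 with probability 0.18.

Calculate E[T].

E[T] = Σ t·P(T=t)
 = (-4)·0.19 + (-3)·0.25 + (-2)·0.17 + (-1)·0.21 + 0·0.18
 = (-0.76) + (-0.75) + (-0.34) + (-0.21) + 0
 = -2.06

-2.06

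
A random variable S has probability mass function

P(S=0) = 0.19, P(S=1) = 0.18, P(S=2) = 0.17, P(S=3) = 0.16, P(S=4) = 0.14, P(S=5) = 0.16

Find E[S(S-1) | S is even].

4.04

P(S is even) = 0.19 + 0.17 + 0.14 = 0.5.
E[S(S-1) | S is even] = [0·0.19 + 2·0.17 + 12·0.14] / 0.5
 = 2.02 / 0.5
 = 101/25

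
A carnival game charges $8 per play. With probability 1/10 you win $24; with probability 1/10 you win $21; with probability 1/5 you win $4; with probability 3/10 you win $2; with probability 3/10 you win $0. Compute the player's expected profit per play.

-2.1

E[payout] = 24·1/10 + 21·1/10 + 4·1/5 + 2·3/10 + 0·3/10
 = 12/5 + 21/10 + 4/5 + 3/5 + 0
 = 59/10
Net = 59/10 - 8 = -21/10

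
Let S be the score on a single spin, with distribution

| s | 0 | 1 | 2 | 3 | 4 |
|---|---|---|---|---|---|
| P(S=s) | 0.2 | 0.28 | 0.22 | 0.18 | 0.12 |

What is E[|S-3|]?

1.5

E[|S-3|] = Σ |s-3|·P(S=s)
 = 3·0.2 + 2·0.28 + 1·0.22 + 0·0.18 + 1·0.12
 = 0.6 + 0.56 + 0.22 + 0 + 0.12
 = 1.5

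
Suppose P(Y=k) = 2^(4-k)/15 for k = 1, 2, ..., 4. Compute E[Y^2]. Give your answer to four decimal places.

3.8667

E[Y^2] = Σ y^2·P(Y=y)
 = 1·8/15 + 4·4/15 + 9·2/15 + 16·1/15
 = 8/15 + 16/15 + 6/5 + 16/15
 = 58/15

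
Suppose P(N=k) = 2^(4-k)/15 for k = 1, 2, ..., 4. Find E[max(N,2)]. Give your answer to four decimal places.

2.2667

E[max(N,2)] = Σ max(n,2)·P(N=n)
 = 2·8/15 + 2·4/15 + 3·2/15 + 4·1/15
 = 16/15 + 8/15 + 2/5 + 4/15
 = 34/15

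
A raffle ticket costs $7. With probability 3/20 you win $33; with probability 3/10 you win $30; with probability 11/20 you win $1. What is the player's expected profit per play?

E[payout] = 33·3/20 + 30·3/10 + 1·11/20
 = 99/20 + 9 + 11/20
 = 29/2
Net = 29/2 - 7 = 15/2

7.5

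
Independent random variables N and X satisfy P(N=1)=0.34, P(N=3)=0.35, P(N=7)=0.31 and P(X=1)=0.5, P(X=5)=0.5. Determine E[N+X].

6.56

E[N+X] = Σ_n Σ_x (n+x) · P(N=n)P(X=x)
 = 2·0.17 + 6·0.17 + 4·0.175 + 8·0.175 + 8·0.155 + 12·0.155
 = 0.34 + 1.02 + 0.7 + 1.4 + 1.24 + 1.86
 = 6.56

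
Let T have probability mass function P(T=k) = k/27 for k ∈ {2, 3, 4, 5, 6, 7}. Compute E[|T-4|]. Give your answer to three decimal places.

E[|T-4|] = Σ |t-4|·P(T=t)
 = 2·2/27 + 1·1/9 + 0·4/27 + 1·5/27 + 2·2/9 + 3·7/27
 = 4/27 + 1/9 + 0 + 5/27 + 4/9 + 7/9
 = 5/3

1.667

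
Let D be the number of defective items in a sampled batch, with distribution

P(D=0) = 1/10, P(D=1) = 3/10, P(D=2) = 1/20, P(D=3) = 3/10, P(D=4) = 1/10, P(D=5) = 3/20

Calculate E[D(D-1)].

E[D(D-1)] = Σ d(d-1)·P(D=d)
 = 0·1/10 + 0·3/10 + 2·1/20 + 6·3/10 + 12·1/10 + 20·3/20
 = 0 + 0 + 1/10 + 9/5 + 6/5 + 3
 = 61/10

6.1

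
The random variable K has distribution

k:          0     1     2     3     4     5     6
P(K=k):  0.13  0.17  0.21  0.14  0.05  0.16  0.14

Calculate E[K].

2.85

E[K] = Σ k·P(K=k)
 = 0·0.13 + 1·0.17 + 2·0.21 + 3·0.14 + 4·0.05 + 5·0.16 + 6·0.14
 = 0 + 0.17 + 0.42 + 0.42 + 0.2 + 0.8 + 0.84
 = 2.85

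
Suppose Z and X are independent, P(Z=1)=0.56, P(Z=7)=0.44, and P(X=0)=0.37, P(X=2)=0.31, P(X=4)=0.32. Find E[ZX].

6.916

E[ZX] = Σ_z Σ_x zx · P(Z=z)P(X=x)
 = 0·0.2072 + 2·0.1736 + 4·0.1792 + 0·0.1628 + 14·0.1364 + 28·0.1408
 = 0 + 0.3472 + 0.7168 + 0 + 1.9096 + 3.9424
 = 6.916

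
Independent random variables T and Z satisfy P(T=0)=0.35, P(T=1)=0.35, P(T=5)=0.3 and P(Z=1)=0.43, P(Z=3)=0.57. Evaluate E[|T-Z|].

2.006

E[|T-Z|] = Σ_t Σ_z |t-z| · P(T=t)P(Z=z)
 = 1·0.1505 + 3·0.1995 + 0·0.1505 + 2·0.1995 + 4·0.129 + 2·0.171
 = 0.1505 + 0.5985 + 0 + 0.399 + 0.516 + 0.342
 = 2.006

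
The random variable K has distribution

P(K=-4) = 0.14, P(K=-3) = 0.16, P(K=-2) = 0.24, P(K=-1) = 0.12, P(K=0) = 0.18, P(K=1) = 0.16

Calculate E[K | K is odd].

P(K is odd) = 0.16 + 0.12 + 0.16 = 0.44.
E[K | K is odd] = [(-3)·0.16 + (-1)·0.12 + 1·0.16] / 0.44
 = -0.44 / 0.44
 = -1

-1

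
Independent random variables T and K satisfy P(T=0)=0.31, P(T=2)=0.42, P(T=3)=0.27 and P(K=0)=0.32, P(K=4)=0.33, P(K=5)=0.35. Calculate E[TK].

5.0655

E[TK] = Σ_t Σ_k tk · P(T=t)P(K=k)
 = 0·0.0992 + 0·0.1023 + 0·0.1085 + 0·0.1344 + 8·0.1386 + 10·0.147 + 0·0.0864 + 12·0.0891 + 15·0.0945
 = 0 + 0 + 0 + 0 + 1.1088 + 1.47 + 0 + 1.0692 + 1.4175
 = 5.0655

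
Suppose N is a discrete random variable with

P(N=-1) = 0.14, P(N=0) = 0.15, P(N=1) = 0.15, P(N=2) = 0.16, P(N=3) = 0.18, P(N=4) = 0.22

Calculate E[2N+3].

6.5

E[2N+3] = Σ (2n+3)·P(N=n)
 = 1·0.14 + 3·0.15 + 5·0.15 + 7·0.16 + 9·0.18 + 11·0.22
 = 0.14 + 0.45 + 0.75 + 1.12 + 1.62 + 2.42
 = 6.5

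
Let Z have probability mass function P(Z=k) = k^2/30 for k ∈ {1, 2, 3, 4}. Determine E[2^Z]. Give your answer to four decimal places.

E[2^Z] = Σ 2^z·P(Z=z)
 = 2·1/30 + 4·2/15 + 8·3/10 + 16·8/15
 = 1/15 + 8/15 + 12/5 + 128/15
 = 173/15

11.5333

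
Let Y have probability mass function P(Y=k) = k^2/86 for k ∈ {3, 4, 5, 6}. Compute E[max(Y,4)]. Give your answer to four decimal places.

5.1279

E[max(Y,4)] = Σ max(y,4)·P(Y=y)
 = 4·9/86 + 4·8/43 + 5·25/86 + 6·18/43
 = 18/43 + 32/43 + 125/86 + 108/43
 = 441/86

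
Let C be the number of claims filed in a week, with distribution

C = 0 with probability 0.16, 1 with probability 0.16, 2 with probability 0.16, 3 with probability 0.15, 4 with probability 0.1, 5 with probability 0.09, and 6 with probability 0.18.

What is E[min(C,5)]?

E[min(C,5)] = Σ min(c,5)·P(C=c)
 = 0·0.16 + 1·0.16 + 2·0.16 + 3·0.15 + 4·0.1 + 5·0.09 + 5·0.18
 = 0 + 0.16 + 0.32 + 0.45 + 0.4 + 0.45 + 0.9
 = 2.68

2.68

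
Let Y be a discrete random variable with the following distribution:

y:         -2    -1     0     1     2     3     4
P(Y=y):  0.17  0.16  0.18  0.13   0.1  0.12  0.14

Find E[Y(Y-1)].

3.94

E[Y(Y-1)] = Σ y(y-1)·P(Y=y)
 = 6·0.17 + 2·0.16 + 0·0.18 + 0·0.13 + 2·0.1 + 6·0.12 + 12·0.14
 = 1.02 + 0.32 + 0 + 0 + 0.2 + 0.72 + 1.68
 = 3.94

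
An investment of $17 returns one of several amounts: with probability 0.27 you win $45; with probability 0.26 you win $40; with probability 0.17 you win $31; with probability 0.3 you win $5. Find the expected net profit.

E[payout] = 45·0.27 + 40·0.26 + 31·0.17 + 5·0.3
 = 12.15 + 10.4 + 5.27 + 1.5
 = 29.32
Net = 29.32 - 17 = 12.32

12.32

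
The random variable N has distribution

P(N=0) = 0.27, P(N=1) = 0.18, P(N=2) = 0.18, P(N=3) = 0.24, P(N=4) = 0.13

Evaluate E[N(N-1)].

E[N(N-1)] = Σ n(n-1)·P(N=n)
 = 0·0.27 + 0·0.18 + 2·0.18 + 6·0.24 + 12·0.13
 = 0 + 0 + 0.36 + 1.44 + 1.56
 = 3.36

3.36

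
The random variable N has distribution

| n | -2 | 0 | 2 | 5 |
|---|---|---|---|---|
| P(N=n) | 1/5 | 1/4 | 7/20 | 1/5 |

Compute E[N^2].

7.2

E[N^2] = Σ n^2·P(N=n)
 = 4·1/5 + 0·1/4 + 4·7/20 + 25·1/5
 = 4/5 + 0 + 7/5 + 5
 = 36/5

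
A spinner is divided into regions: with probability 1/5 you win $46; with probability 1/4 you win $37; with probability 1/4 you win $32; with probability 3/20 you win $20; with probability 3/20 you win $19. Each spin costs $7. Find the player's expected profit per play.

E[payout] = 46·1/5 + 37·1/4 + 32·1/4 + 20·3/20 + 19·3/20
 = 46/5 + 37/4 + 8 + 3 + 57/20
 = 323/10
Net = 323/10 - 7 = 253/10

25.3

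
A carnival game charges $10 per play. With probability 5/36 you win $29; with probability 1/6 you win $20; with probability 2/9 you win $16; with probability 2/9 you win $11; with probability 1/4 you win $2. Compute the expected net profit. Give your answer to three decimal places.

3.861

E[payout] = 29·5/36 + 20·1/6 + 16·2/9 + 11·2/9 + 2·1/4
 = 145/36 + 10/3 + 32/9 + 22/9 + 1/2
 = 499/36
Net = 499/36 - 10 = 139/36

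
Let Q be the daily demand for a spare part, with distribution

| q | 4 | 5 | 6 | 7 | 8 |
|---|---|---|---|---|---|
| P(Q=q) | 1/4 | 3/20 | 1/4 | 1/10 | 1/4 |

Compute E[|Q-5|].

E[|Q-5|] = Σ |q-5|·P(Q=q)
 = 1·1/4 + 0·3/20 + 1·1/4 + 2·1/10 + 3·1/4
 = 1/4 + 0 + 1/4 + 1/5 + 3/4
 = 29/20

1.45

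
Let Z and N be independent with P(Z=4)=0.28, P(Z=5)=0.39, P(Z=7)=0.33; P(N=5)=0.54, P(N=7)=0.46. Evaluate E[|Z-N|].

1.2528

E[|Z-N|] = Σ_z Σ_n |z-n| · P(Z=z)P(N=n)
 = 1·0.1512 + 3·0.1288 + 0·0.2106 + 2·0.1794 + 2·0.1782 + 0·0.1518
 = 0.1512 + 0.3864 + 0 + 0.3588 + 0.3564 + 0
 = 1.2528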